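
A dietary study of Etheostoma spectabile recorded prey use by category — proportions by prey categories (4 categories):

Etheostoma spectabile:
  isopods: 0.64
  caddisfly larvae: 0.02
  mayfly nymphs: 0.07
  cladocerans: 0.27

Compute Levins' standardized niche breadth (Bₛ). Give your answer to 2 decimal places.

Σpᵢ² = 0.64² + 0.02² + 0.07² + 0.27² = 0.4096 + 0.0004 + 0.0049 + 0.0729 = 0.4878
B = 1 / 0.4878 = 2.0500
Bₛ = (B − 1)/(n − 1) = (2.0500 − 1)/(4 − 1) = 1.0500/3 = 0.3500

0.35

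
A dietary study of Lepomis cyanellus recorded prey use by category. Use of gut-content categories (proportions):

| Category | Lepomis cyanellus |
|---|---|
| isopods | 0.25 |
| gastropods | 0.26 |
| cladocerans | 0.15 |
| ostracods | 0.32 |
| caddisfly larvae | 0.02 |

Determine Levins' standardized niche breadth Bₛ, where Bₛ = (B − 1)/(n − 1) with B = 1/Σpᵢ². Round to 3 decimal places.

Σpᵢ² = 0.25² + 0.26² + 0.15² + 0.32² + 0.02² = 0.0625 + 0.0676 + 0.0225 + 0.1024 + 0.0004 = 0.2554
B = 1 / 0.2554 = 3.91543
Bₛ = (B − 1)/(n − 1) = (3.91543 − 1)/(5 − 1) = 2.91543/4 = 0.72886

0.729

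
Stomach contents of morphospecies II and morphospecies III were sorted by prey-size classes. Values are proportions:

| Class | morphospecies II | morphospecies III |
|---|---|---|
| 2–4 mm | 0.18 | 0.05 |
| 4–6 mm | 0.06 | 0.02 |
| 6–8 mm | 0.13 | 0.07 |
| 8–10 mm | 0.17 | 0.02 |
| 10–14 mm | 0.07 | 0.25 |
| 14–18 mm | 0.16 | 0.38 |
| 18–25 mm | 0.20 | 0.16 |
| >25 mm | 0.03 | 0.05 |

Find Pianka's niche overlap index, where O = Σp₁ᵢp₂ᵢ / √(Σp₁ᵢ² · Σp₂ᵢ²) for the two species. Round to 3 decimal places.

Σ p₁ᵢp₂ᵢ = 0.0090 + 0.0012 + 0.0091 + 0.0034 + 0.0175 + 0.0608 + 0.0320 + 0.0015 = 0.1345
Σp_1ᵢ² = 0.18² + 0.06² + 0.13² + 0.17² + 0.07² + 0.16² + 0.20² + 0.03² = 0.0324 + 0.0036 + 0.0169 + 0.0289 + 0.0049 + 0.0256 + 0.0400 + 0.0009 = 0.1532
Σp_2ᵢ² = 0.05² + 0.02² + 0.07² + 0.02² + 0.25² + 0.38² + 0.16² + 0.05² = 0.0025 + 0.0004 + 0.0049 + 0.0004 + 0.0625 + 0.1444 + 0.0256 + 0.0025 = 0.2432
O = 0.1345 / √(0.1532 × 0.2432) = 0.1345 / 0.193024 = 0.69680

0.697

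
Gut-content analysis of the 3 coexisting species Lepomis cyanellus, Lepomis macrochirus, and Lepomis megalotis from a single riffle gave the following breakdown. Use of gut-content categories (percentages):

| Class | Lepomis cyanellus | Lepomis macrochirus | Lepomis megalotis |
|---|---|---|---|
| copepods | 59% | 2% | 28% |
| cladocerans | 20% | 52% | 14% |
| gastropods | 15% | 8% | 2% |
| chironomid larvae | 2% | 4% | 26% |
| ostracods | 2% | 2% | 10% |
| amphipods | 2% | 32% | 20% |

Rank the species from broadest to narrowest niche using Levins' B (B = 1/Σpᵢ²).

Lepomis megalotis > Lepomis macrochirus > Lepomis cyanellus

Convert percentages to proportions (divide by 100).
Σp_cyanᵢ² = 0.59² + 0.20² + 0.15² + 0.02² + 0.02² + 0.02² = 0.3481 + 0.0400 + 0.0225 + 0.0004 + 0.0004 + 0.0004 = 0.4118
B_cyan = 1 / 0.4118 = 2.4284
Σp_macrᵢ² = 0.02² + 0.52² + 0.08² + 0.04² + 0.02² + 0.32² = 0.0004 + 0.2704 + 0.0064 + 0.0016 + 0.0004 + 0.1024 = 0.3816
B_macr = 1 / 0.3816 = 2.6205
Σp_megaᵢ² = 0.28² + 0.14² + 0.02² + 0.26² + 0.10² + 0.20² = 0.0784 + 0.0196 + 0.0004 + 0.0676 + 0.0100 + 0.0400 = 0.2160
B_mega = 1 / 0.2160 = 4.6296
Ranking by B (broadest → narrowest): Lepomis megalotis (4.63) > Lepomis macrochirus (2.62) > Lepomis cyanellus (2.43)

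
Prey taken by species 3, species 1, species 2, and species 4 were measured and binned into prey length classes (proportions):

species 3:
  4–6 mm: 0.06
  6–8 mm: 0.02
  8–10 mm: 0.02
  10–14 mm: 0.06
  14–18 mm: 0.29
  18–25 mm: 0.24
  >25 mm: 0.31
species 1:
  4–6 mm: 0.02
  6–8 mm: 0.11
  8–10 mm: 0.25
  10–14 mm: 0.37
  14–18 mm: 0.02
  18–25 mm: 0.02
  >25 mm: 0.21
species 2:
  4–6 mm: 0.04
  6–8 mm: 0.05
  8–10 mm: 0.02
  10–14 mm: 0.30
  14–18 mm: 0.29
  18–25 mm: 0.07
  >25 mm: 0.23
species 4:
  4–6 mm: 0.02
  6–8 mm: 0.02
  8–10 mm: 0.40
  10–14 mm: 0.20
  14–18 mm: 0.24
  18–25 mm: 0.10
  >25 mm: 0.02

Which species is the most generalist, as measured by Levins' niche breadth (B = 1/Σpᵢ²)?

species 2

Σp_3ᵢ² = 0.06² + 0.02² + 0.02² + 0.06² + 0.29² + 0.24² + 0.31² = 0.0036 + 0.0004 + 0.0004 + 0.0036 + 0.0841 + 0.0576 + 0.0961 = 0.2458
B_3 = 1 / 0.2458 = 4.0683
Σp_1ᵢ² = 0.02² + 0.11² + 0.25² + 0.37² + 0.02² + 0.02² + 0.21² = 0.0004 + 0.0121 + 0.0625 + 0.1369 + 0.0004 + 0.0004 + 0.0441 = 0.2568
B_1 = 1 / 0.2568 = 3.8941
Σp_2ᵢ² = 0.04² + 0.05² + 0.02² + 0.30² + 0.29² + 0.07² + 0.23² = 0.0016 + 0.0025 + 0.0004 + 0.0900 + 0.0841 + 0.0049 + 0.0529 = 0.2364
B_2 = 1 / 0.2364 = 4.2301
Σp_4ᵢ² = 0.02² + 0.02² + 0.40² + 0.20² + 0.24² + 0.10² + 0.02² = 0.0004 + 0.0004 + 0.1600 + 0.0400 + 0.0576 + 0.0100 + 0.0004 = 0.2688
B_4 = 1 / 0.2688 = 3.7202
Highest B → broadest niche (most generalist): species 2 (B = 4.23).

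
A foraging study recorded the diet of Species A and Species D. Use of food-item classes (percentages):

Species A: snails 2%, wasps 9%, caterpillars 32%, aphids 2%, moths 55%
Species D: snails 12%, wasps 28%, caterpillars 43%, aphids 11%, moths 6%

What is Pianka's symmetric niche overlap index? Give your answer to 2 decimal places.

0.58

Convert percentages to proportions (divide by 100).
Σ p₁ᵢp₂ᵢ = 0.0024 + 0.0252 + 0.1376 + 0.0022 + 0.0330 = 0.2004
Σp_1ᵢ² = 0.02² + 0.09² + 0.32² + 0.02² + 0.55² = 0.0004 + 0.0081 + 0.1024 + 0.0004 + 0.3025 = 0.4138
Σp_2ᵢ² = 0.12² + 0.28² + 0.43² + 0.11² + 0.06² = 0.0144 + 0.0784 + 0.1849 + 0.0121 + 0.0036 = 0.2934
O = 0.2004 / √(0.4138 × 0.2934) = 0.2004 / 0.34844 = 0.5751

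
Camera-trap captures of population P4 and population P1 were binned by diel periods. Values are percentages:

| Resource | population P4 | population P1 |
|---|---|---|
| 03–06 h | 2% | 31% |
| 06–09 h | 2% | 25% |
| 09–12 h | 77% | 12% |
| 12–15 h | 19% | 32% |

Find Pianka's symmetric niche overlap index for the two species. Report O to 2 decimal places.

Convert percentages to proportions (divide by 100).
Σ p₁ᵢp₂ᵢ = 0.0062 + 0.0050 + 0.0924 + 0.0608 = 0.1644
Σp_1ᵢ² = 0.02² + 0.02² + 0.77² + 0.19² = 0.0004 + 0.0004 + 0.5929 + 0.0361 = 0.6298
Σp_2ᵢ² = 0.31² + 0.25² + 0.12² + 0.32² = 0.0961 + 0.0625 + 0.0144 + 0.1024 = 0.2754
O = 0.1644 / √(0.6298 × 0.2754) = 0.1644 / 0.41647 = 0.3947

0.39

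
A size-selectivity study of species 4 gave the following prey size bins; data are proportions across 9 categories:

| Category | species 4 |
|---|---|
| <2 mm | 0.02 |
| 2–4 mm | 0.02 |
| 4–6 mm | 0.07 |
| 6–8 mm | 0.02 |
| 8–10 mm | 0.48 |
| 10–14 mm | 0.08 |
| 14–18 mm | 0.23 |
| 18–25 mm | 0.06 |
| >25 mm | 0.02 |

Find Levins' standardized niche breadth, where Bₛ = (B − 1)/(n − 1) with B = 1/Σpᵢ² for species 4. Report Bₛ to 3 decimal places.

Σpᵢ² = 0.02² + 0.02² + 0.07² + 0.02² + 0.48² + 0.08² + 0.23² + 0.06² + 0.02² = 0.0004 + 0.0004 + 0.0049 + 0.0004 + 0.2304 + 0.0064 + 0.0529 + 0.0036 + 0.0004 = 0.2998
B = 1 / 0.2998 = 3.33556
Bₛ = (B − 1)/(n − 1) = (3.33556 − 1)/(9 − 1) = 2.33556/8 = 0.29195

0.292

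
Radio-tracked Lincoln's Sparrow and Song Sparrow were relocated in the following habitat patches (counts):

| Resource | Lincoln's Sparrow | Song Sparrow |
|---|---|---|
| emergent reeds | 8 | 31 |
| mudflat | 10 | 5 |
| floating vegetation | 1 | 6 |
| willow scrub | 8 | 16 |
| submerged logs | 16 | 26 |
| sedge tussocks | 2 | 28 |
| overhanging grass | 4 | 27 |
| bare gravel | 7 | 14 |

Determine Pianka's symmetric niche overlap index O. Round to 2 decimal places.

0.78

Proportions for Lincoln's Sparrow (n=56): 8/56=0.1429, 10/56=0.1786, 1/56=0.0179, 8/56=0.1429, 16/56=0.2857, 2/56=0.0357, 4/56=0.0714, 7/56=0.1250
Proportions for Song Sparrow (n=153): 31/153=0.2026, 5/153=0.0327, 6/153=0.0392, 16/153=0.1046, 26/153=0.1699, 28/153=0.1830, 27/153=0.1765, 14/153=0.0915
Σ p₁ᵢp₂ᵢ = 0.028952 + 0.005840 + 0.000702 + 0.014947 + 0.048540 + 0.006533 + 0.012602 + 0.011438 = 0.129554
Σp_1ᵢ² = 0.1429² + 0.1786² + 0.0179² + 0.1429² + 0.2857² + 0.0357² + 0.0714² + 0.1250² = 0.020420 + 0.031898 + 0.000320 + 0.020420 + 0.081624 + 0.001274 + 0.005098 + 0.015625 = 0.176679
Σp_2ᵢ² = 0.2026² + 0.0327² + 0.0392² + 0.1046² + 0.1699² + 0.1830² + 0.1765² + 0.0915² = 0.041047 + 0.001069 + 0.001537 + 0.010941 + 0.028866 + 0.033489 + 0.031152 + 0.008372 = 0.156473
O = 0.129554 / √(0.176679 × 0.156473) = 0.129554 / 0.1662693 = 0.7792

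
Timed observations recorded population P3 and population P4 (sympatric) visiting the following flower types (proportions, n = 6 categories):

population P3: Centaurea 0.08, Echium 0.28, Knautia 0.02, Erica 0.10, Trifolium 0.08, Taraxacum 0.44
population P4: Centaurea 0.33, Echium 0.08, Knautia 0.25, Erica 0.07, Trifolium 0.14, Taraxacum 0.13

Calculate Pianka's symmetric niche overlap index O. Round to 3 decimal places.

0.508

Σ p₁ᵢp₂ᵢ = 0.0264 + 0.0224 + 0.0050 + 0.0070 + 0.0112 + 0.0572 = 0.1292
Σp_1ᵢ² = 0.08² + 0.28² + 0.02² + 0.10² + 0.08² + 0.44² = 0.0064 + 0.0784 + 0.0004 + 0.0100 + 0.0064 + 0.1936 = 0.2952
Σp_2ᵢ² = 0.33² + 0.08² + 0.25² + 0.07² + 0.14² + 0.13² = 0.1089 + 0.0064 + 0.0625 + 0.0049 + 0.0196 + 0.0169 = 0.2192
O = 0.1292 / √(0.2952 × 0.2192) = 0.1292 / 0.254377 = 0.50791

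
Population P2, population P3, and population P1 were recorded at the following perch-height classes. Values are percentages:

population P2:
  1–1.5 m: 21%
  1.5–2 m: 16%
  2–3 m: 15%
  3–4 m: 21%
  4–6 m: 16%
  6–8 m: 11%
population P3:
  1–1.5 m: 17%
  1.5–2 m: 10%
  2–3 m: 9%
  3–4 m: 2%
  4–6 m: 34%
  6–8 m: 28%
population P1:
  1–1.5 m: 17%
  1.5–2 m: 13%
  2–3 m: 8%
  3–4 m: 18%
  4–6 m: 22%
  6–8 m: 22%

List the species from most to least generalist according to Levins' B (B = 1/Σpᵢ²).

population P2 > population P1 > population P3

Convert percentages to proportions (divide by 100).
Σp_P2ᵢ² = 0.21² + 0.16² + 0.15² + 0.21² + 0.16² + 0.11² = 0.0441 + 0.0256 + 0.0225 + 0.0441 + 0.0256 + 0.0121 = 0.1740
B_P2 = 1 / 0.1740 = 5.7471
Σp_P3ᵢ² = 0.17² + 0.10² + 0.09² + 0.02² + 0.34² + 0.28² = 0.0289 + 0.0100 + 0.0081 + 0.0004 + 0.1156 + 0.0784 = 0.2414
B_P3 = 1 / 0.2414 = 4.1425
Σp_P1ᵢ² = 0.17² + 0.13² + 0.08² + 0.18² + 0.22² + 0.22² = 0.0289 + 0.0169 + 0.0064 + 0.0324 + 0.0484 + 0.0484 = 0.1814
B_P1 = 1 / 0.1814 = 5.5127
Ranking by B (broadest → narrowest): population P2 (5.75) > population P1 (5.51) > population P3 (4.14)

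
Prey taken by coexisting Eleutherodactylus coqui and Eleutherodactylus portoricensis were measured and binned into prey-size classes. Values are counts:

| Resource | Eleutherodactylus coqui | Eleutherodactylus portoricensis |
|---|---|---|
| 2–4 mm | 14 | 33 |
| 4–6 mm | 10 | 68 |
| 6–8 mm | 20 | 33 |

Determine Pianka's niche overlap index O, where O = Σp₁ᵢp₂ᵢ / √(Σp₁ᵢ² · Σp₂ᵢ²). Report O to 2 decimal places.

0.83

Proportions for Eleutherodactylus coqui (n=44): 14/44=0.3182, 10/44=0.2273, 20/44=0.4545
Proportions for Eleutherodactylus portoricensis (n=134): 33/134=0.2463, 68/134=0.5075, 33/134=0.2463
Σ p₁ᵢp₂ᵢ = 0.078373 + 0.115355 + 0.111943 = 0.305671
Σp_1ᵢ² = 0.3182² + 0.2273² + 0.4545² = 0.101251 + 0.051665 + 0.206570 = 0.359486
Σp_2ᵢ² = 0.2463² + 0.5075² + 0.2463² = 0.060664 + 0.257556 + 0.060664 = 0.378884
O = 0.305671 / √(0.359486 × 0.378884) = 0.305671 / 0.3690576 = 0.8282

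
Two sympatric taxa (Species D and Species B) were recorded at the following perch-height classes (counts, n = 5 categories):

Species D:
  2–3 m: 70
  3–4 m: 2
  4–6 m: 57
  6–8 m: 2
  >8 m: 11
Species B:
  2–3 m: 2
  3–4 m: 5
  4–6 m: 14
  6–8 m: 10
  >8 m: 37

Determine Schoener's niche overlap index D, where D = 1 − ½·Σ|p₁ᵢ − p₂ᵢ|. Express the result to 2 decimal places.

0.34

Proportions for Species D (n=142): 70/142=0.4930, 2/142=0.0141, 57/142=0.4014, 2/142=0.0141, 11/142=0.0775
Proportions for Species B (n=68): 2/68=0.0294, 5/68=0.0735, 14/68=0.2059, 10/68=0.1471, 37/68=0.5441
Σ|p₁ᵢ − p₂ᵢ| = 0.4636 + 0.0594 + 0.1955 + 0.1330 + 0.4666 = 1.3181
D = 1 − ½ × 1.3181 = 1 − 0.65905 = 0.34095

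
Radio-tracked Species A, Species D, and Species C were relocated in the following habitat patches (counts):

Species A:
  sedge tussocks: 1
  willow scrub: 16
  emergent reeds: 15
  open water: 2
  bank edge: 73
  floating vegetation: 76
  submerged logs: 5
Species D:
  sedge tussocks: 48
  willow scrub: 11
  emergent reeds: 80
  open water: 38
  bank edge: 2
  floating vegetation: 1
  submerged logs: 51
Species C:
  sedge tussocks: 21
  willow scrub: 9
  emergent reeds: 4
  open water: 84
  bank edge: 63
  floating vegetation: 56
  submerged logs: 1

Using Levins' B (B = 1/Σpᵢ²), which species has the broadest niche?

Proportions for Species A (n=188): 1/188=0.0053, 16/188=0.0851, 15/188=0.0798, 2/188=0.0106, 73/188=0.3883, 76/188=0.4043, 5/188=0.0266
Proportions for Species D (n=231): 48/231=0.2078, 11/231=0.0476, 80/231=0.3463, 38/231=0.1645, 2/231=0.0087, 1/231=0.0043, 51/231=0.2208
Proportions for Species C (n=238): 21/238=0.0882, 9/238=0.0378, 4/238=0.0168, 84/238=0.3529, 63/238=0.2647, 56/238=0.2353, 1/238=0.0042
Σp_Aᵢ² = 0.0053² + 0.0851² + 0.0798² + 0.0106² + 0.3883² + 0.4043² + 0.0266² = 0.000028 + 0.007242 + 0.006368 + 0.000112 + 0.150777 + 0.163458 + 0.000708 = 0.328693
B_A = 1 / 0.328693 = 3.0424
Σp_Dᵢ² = 0.2078² + 0.0476² + 0.3463² + 0.1645² + 0.0087² + 0.0043² + 0.2208² = 0.043181 + 0.002266 + 0.119924 + 0.027060 + 0.000076 + 0.000018 + 0.048753 = 0.241278
B_D = 1 / 0.241278 = 4.1446
Σp_Cᵢ² = 0.0882² + 0.0378² + 0.0168² + 0.3529² + 0.2647² + 0.2353² + 0.0042² = 0.007779 + 0.001429 + 0.000282 + 0.124538 + 0.070066 + 0.055366 + 0.000018 = 0.259478
B_C = 1 / 0.259478 = 3.8539
Highest B → broadest niche (most generalist): Species D (B = 4.14).

Species D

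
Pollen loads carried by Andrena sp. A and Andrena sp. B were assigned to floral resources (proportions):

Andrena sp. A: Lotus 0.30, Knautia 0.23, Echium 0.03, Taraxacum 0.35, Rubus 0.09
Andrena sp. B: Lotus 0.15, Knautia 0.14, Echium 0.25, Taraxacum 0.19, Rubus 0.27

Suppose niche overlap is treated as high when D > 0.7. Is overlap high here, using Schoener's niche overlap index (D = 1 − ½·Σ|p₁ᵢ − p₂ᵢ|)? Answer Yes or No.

No

Σ|p₁ᵢ − p₂ᵢ| = 0.15 + 0.09 + 0.22 + 0.16 + 0.18 = 0.80
D = 1 − ½ × 0.80 = 1 − 0.400 = 0.6000
D = 0.6000 < 0.7 → No.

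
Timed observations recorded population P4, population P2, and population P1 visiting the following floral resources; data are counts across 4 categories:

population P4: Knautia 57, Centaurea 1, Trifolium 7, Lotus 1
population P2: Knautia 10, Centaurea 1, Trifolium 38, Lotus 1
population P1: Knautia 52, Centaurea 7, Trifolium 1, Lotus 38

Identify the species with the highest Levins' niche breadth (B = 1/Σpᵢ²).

population P1

Proportions for population P4 (n=66): 57/66=0.8636, 1/66=0.0152, 7/66=0.1061, 1/66=0.0152
Proportions for population P2 (n=50): 10/50=0.2000, 1/50=0.0200, 38/50=0.7600, 1/50=0.0200
Proportions for population P1 (n=98): 52/98=0.5306, 7/98=0.0714, 1/98=0.0102, 38/98=0.3878
Σp_P4ᵢ² = 0.8636² + 0.0152² + 0.1061² + 0.0152² = 0.745805 + 0.000231 + 0.011257 + 0.000231 = 0.757524
B_P4 = 1 / 0.757524 = 1.3201
Σp_P2ᵢ² = 0.2000² + 0.0200² + 0.7600² + 0.0200² = 0.040000 + 0.000400 + 0.577600 + 0.000400 = 0.618400
B_P2 = 1 / 0.618400 = 1.6171
Σp_P1ᵢ² = 0.5306² + 0.0714² + 0.0102² + 0.3878² = 0.281536 + 0.005098 + 0.000104 + 0.150389 = 0.437127
B_P1 = 1 / 0.437127 = 2.2877
Highest B → broadest niche (most generalist): population P1 (B = 2.29).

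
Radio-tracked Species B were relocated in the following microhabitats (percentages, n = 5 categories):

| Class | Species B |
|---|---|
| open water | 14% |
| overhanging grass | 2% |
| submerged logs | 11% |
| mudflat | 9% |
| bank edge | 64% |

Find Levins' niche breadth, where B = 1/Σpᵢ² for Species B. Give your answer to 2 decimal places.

Convert percentages to proportions (divide by 100).
Σpᵢ² = 0.14² + 0.02² + 0.11² + 0.09² + 0.64² = 0.0196 + 0.0004 + 0.0121 + 0.0081 + 0.4096 = 0.4498
B = 1 / 0.4498 = 2.2232

2.22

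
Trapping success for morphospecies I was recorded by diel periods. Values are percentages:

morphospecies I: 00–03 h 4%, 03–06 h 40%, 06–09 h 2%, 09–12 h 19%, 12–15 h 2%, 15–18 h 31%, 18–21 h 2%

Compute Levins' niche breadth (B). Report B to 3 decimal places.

3.390

Convert percentages to proportions (divide by 100).
Σpᵢ² = 0.04² + 0.40² + 0.02² + 0.19² + 0.02² + 0.31² + 0.02² = 0.0016 + 0.1600 + 0.0004 + 0.0361 + 0.0004 + 0.0961 + 0.0004 = 0.2950
B = 1 / 0.2950 = 3.38983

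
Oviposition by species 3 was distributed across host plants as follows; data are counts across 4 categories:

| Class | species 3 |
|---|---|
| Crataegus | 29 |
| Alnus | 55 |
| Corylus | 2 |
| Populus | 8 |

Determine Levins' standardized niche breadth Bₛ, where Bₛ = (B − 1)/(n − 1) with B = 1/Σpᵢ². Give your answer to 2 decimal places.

0.42

Proportions for species 3 (n=94): 29/94=0.3085, 55/94=0.5851, 2/94=0.0213, 8/94=0.0851
Σpᵢ² = 0.3085² + 0.5851² + 0.0213² + 0.0851² = 0.095172 + 0.342342 + 0.000454 + 0.007242 = 0.445210
B = 1 / 0.445210 = 2.2461
Bₛ = (B − 1)/(n − 1) = (2.2461 − 1)/(4 − 1) = 1.2461/3 = 0.4154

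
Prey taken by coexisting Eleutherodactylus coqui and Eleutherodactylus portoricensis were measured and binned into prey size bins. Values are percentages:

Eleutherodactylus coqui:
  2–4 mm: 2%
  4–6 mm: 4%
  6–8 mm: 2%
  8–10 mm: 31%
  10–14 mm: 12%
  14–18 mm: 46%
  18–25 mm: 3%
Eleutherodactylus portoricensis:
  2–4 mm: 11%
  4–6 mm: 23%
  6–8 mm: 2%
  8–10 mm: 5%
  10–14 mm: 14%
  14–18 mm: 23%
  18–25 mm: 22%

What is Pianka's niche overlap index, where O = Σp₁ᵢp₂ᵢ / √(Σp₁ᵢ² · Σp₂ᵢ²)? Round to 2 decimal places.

Convert percentages to proportions (divide by 100).
Σ p₁ᵢp₂ᵢ = 0.0022 + 0.0092 + 0.0004 + 0.0155 + 0.0168 + 0.1058 + 0.0066 = 0.1565
Σp_1ᵢ² = 0.02² + 0.04² + 0.02² + 0.31² + 0.12² + 0.46² + 0.03² = 0.0004 + 0.0016 + 0.0004 + 0.0961 + 0.0144 + 0.2116 + 0.0009 = 0.3254
Σp_2ᵢ² = 0.11² + 0.23² + 0.02² + 0.05² + 0.14² + 0.23² + 0.22² = 0.0121 + 0.0529 + 0.0004 + 0.0025 + 0.0196 + 0.0529 + 0.0484 = 0.1888
O = 0.1565 / √(0.3254 × 0.1888) = 0.1565 / 0.24786 = 0.6314

0.63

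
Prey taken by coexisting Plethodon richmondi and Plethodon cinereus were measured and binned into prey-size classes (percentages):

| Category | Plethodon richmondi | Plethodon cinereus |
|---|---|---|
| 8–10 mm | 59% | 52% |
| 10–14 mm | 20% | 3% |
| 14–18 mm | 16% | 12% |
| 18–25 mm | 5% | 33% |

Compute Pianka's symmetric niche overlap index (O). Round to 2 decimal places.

0.86

Convert percentages to proportions (divide by 100).
Σ p₁ᵢp₂ᵢ = 0.3068 + 0.0060 + 0.0192 + 0.0165 = 0.3485
Σp_1ᵢ² = 0.59² + 0.20² + 0.16² + 0.05² = 0.3481 + 0.0400 + 0.0256 + 0.0025 = 0.4162
Σp_2ᵢ² = 0.52² + 0.03² + 0.12² + 0.33² = 0.2704 + 0.0009 + 0.0144 + 0.1089 = 0.3946
O = 0.3485 / √(0.4162 × 0.3946) = 0.3485 / 0.40526 = 0.8599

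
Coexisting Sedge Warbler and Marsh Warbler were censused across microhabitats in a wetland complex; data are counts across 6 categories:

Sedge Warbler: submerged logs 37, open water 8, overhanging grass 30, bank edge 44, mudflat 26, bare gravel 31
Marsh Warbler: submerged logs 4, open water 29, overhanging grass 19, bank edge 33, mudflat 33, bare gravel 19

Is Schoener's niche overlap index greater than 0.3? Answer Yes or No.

Yes

Proportions for Sedge Warbler (n=176): 37/176=0.2102, 8/176=0.0455, 30/176=0.1705, 44/176=0.2500, 26/176=0.1477, 31/176=0.1761
Proportions for Marsh Warbler (n=137): 4/137=0.0292, 29/137=0.2117, 19/137=0.1387, 33/137=0.2409, 33/137=0.2409, 19/137=0.1387
Σ|p₁ᵢ − p₂ᵢ| = 0.1810 + 0.1662 + 0.0318 + 0.0091 + 0.0932 + 0.0374 = 0.5187
D = 1 − ½ × 0.5187 = 1 − 0.25935 = 0.74065
D = 0.74065 > 0.3 → Yes.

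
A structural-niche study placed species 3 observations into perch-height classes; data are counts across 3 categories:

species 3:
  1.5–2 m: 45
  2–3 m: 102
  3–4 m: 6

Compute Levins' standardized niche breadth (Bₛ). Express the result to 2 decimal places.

Proportions for species 3 (n=153): 45/153=0.2941, 102/153=0.6667, 6/153=0.0392
Σpᵢ² = 0.2941² + 0.6667² + 0.0392² = 0.086495 + 0.444489 + 0.001537 = 0.532521
B = 1 / 0.532521 = 1.8779
Bₛ = (B − 1)/(n − 1) = (1.8779 − 1)/(3 − 1) = 0.8779/2 = 0.4390

0.44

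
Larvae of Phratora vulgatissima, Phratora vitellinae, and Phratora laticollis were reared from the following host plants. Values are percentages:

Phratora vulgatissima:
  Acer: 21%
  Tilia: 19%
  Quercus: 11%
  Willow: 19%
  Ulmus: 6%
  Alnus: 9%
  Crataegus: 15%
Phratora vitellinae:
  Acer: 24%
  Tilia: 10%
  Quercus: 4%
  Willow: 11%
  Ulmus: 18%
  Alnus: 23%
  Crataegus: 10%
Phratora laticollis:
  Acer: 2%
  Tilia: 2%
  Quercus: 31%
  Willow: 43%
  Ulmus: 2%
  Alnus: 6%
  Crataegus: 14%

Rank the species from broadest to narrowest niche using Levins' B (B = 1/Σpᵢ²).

Convert percentages to proportions (divide by 100).
Σp_vulgᵢ² = 0.21² + 0.19² + 0.11² + 0.19² + 0.06² + 0.09² + 0.15² = 0.0441 + 0.0361 + 0.0121 + 0.0361 + 0.0036 + 0.0081 + 0.0225 = 0.1626
B_vulg = 1 / 0.1626 = 6.1501
Σp_viteᵢ² = 0.24² + 0.10² + 0.04² + 0.11² + 0.18² + 0.23² + 0.10² = 0.0576 + 0.0100 + 0.0016 + 0.0121 + 0.0324 + 0.0529 + 0.0100 = 0.1766
B_vite = 1 / 0.1766 = 5.6625
Σp_latiᵢ² = 0.02² + 0.02² + 0.31² + 0.43² + 0.02² + 0.06² + 0.14² = 0.0004 + 0.0004 + 0.0961 + 0.1849 + 0.0004 + 0.0036 + 0.0196 = 0.3054
B_lati = 1 / 0.3054 = 3.2744
Ranking by B (broadest → narrowest): Phratora vulgatissima (6.15) > Phratora vitellinae (5.66) > Phratora laticollis (3.27)

Phratora vulgatissima > Phratora vitellinae > Phratora laticollis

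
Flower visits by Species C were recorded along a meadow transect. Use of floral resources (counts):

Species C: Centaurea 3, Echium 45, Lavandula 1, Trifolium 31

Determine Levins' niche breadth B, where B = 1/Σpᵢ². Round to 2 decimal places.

2.14

Proportions for Species C (n=80): 3/80=0.0375, 45/80=0.5625, 1/80=0.0125, 31/80=0.3875
Σpᵢ² = 0.0375² + 0.5625² + 0.0125² + 0.3875² = 0.001406 + 0.316406 + 0.000156 + 0.150156 = 0.468124
B = 1 / 0.468124 = 2.1362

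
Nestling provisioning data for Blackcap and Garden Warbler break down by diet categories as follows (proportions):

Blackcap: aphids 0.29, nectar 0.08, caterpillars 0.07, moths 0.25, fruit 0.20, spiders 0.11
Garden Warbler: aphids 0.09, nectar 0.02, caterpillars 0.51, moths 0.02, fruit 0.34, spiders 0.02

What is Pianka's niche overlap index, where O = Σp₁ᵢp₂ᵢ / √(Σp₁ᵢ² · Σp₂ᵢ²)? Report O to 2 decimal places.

Σ p₁ᵢp₂ᵢ = 0.0261 + 0.0016 + 0.0357 + 0.0050 + 0.0680 + 0.0022 = 0.1386
Σp_1ᵢ² = 0.29² + 0.08² + 0.07² + 0.25² + 0.20² + 0.11² = 0.0841 + 0.0064 + 0.0049 + 0.0625 + 0.0400 + 0.0121 = 0.2100
Σp_2ᵢ² = 0.09² + 0.02² + 0.51² + 0.02² + 0.34² + 0.02² = 0.0081 + 0.0004 + 0.2601 + 0.0004 + 0.1156 + 0.0004 = 0.3850
O = 0.1386 / √(0.2100 × 0.3850) = 0.1386 / 0.28434 = 0.4874

0.49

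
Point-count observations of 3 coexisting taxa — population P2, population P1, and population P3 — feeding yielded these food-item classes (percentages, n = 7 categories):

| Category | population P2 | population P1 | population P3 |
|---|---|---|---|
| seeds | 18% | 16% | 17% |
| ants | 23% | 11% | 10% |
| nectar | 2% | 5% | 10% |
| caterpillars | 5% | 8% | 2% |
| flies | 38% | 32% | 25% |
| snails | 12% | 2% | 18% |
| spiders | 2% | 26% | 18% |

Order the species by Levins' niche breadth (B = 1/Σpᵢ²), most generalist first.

population P3 > population P1 > population P2

Convert percentages to proportions (divide by 100).
Σp_P2ᵢ² = 0.18² + 0.23² + 0.02² + 0.05² + 0.38² + 0.12² + 0.02² = 0.0324 + 0.0529 + 0.0004 + 0.0025 + 0.1444 + 0.0144 + 0.0004 = 0.2474
B_P2 = 1 / 0.2474 = 4.0420
Σp_P1ᵢ² = 0.16² + 0.11² + 0.05² + 0.08² + 0.32² + 0.02² + 0.26² = 0.0256 + 0.0121 + 0.0025 + 0.0064 + 0.1024 + 0.0004 + 0.0676 = 0.2170
B_P1 = 1 / 0.2170 = 4.6083
Σp_P3ᵢ² = 0.17² + 0.10² + 0.10² + 0.02² + 0.25² + 0.18² + 0.18² = 0.0289 + 0.0100 + 0.0100 + 0.0004 + 0.0625 + 0.0324 + 0.0324 = 0.1766
B_P3 = 1 / 0.1766 = 5.6625
Ranking by B (broadest → narrowest): population P3 (5.66) > population P1 (4.61) > population P2 (4.04)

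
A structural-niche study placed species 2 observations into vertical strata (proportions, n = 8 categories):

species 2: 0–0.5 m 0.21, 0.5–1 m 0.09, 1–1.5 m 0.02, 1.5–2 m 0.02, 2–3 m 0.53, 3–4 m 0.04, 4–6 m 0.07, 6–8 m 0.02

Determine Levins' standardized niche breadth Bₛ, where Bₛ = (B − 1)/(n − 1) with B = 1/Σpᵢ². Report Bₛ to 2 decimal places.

0.28

Σpᵢ² = 0.21² + 0.09² + 0.02² + 0.02² + 0.53² + 0.04² + 0.07² + 0.02² = 0.0441 + 0.0081 + 0.0004 + 0.0004 + 0.2809 + 0.0016 + 0.0049 + 0.0004 = 0.3408
B = 1 / 0.3408 = 2.9343
Bₛ = (B − 1)/(n − 1) = (2.9343 − 1)/(8 − 1) = 1.9343/7 = 0.2763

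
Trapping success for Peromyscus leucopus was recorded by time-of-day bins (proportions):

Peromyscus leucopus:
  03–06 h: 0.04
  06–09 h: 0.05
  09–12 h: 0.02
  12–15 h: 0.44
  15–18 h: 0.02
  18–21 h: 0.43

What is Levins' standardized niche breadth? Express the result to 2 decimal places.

Σpᵢ² = 0.04² + 0.05² + 0.02² + 0.44² + 0.02² + 0.43² = 0.0016 + 0.0025 + 0.0004 + 0.1936 + 0.0004 + 0.1849 = 0.3834
B = 1 / 0.3834 = 2.6082
Bₛ = (B − 1)/(n − 1) = (2.6082 − 1)/(6 − 1) = 1.6082/5 = 0.3216

0.32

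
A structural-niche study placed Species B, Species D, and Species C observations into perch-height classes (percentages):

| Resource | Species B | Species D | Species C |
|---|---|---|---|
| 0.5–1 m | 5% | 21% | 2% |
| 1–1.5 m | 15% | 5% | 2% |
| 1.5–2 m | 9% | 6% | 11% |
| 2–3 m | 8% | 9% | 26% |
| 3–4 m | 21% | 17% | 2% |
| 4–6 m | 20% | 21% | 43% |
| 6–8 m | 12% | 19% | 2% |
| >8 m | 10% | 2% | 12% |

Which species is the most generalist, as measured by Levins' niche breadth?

Convert percentages to proportions (divide by 100).
Σp_Bᵢ² = 0.05² + 0.15² + 0.09² + 0.08² + 0.21² + 0.20² + 0.12² + 0.10² = 0.0025 + 0.0225 + 0.0081 + 0.0064 + 0.0441 + 0.0400 + 0.0144 + 0.0100 = 0.1480
B_B = 1 / 0.1480 = 6.7568
Σp_Dᵢ² = 0.21² + 0.05² + 0.06² + 0.09² + 0.17² + 0.21² + 0.19² + 0.02² = 0.0441 + 0.0025 + 0.0036 + 0.0081 + 0.0289 + 0.0441 + 0.0361 + 0.0004 = 0.1678
B_D = 1 / 0.1678 = 5.9595
Σp_Cᵢ² = 0.02² + 0.02² + 0.11² + 0.26² + 0.02² + 0.43² + 0.02² + 0.12² = 0.0004 + 0.0004 + 0.0121 + 0.0676 + 0.0004 + 0.1849 + 0.0004 + 0.0144 = 0.2806
B_C = 1 / 0.2806 = 3.5638
Highest B → broadest niche (most generalist): Species B (B = 6.76).

Species B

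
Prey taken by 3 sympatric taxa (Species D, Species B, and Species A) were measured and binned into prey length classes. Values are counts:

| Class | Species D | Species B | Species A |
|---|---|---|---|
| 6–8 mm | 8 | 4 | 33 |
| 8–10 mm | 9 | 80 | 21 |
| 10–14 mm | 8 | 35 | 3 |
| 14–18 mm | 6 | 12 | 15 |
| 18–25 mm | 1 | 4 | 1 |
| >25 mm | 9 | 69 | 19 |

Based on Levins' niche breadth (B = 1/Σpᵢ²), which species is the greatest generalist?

Species D

Proportions for Species D (n=41): 8/41=0.1951, 9/41=0.2195, 8/41=0.1951, 6/41=0.1463, 1/41=0.0244, 9/41=0.2195
Proportions for Species B (n=204): 4/204=0.0196, 80/204=0.3922, 35/204=0.1716, 12/204=0.0588, 4/204=0.0196, 69/204=0.3382
Proportions for Species A (n=92): 33/92=0.3587, 21/92=0.2283, 3/92=0.0326, 15/92=0.1630, 1/92=0.0109, 19/92=0.2065
Σp_Dᵢ² = 0.1951² + 0.2195² + 0.1951² + 0.1463² + 0.0244² + 0.2195² = 0.038064 + 0.048180 + 0.038064 + 0.021404 + 0.000595 + 0.048180 = 0.194487
B_D = 1 / 0.194487 = 5.1417
Σp_Bᵢ² = 0.0196² + 0.3922² + 0.1716² + 0.0588² + 0.0196² + 0.3382² = 0.000384 + 0.153821 + 0.029447 + 0.003457 + 0.000384 + 0.114379 = 0.301872
B_B = 1 / 0.301872 = 3.3127
Σp_Aᵢ² = 0.3587² + 0.2283² + 0.0326² + 0.1630² + 0.0109² + 0.2065² = 0.128666 + 0.052121 + 0.001063 + 0.026569 + 0.000119 + 0.042642 = 0.251180
B_A = 1 / 0.251180 = 3.9812
Highest B → broadest niche (most generalist): Species D (B = 5.14).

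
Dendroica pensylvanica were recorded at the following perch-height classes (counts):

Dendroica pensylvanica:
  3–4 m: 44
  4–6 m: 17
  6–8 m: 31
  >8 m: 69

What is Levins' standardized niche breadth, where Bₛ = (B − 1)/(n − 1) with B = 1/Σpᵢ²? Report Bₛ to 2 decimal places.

Proportions for Dendroica pensylvanica (n=161): 44/161=0.2733, 17/161=0.1056, 31/161=0.1925, 69/161=0.4286
Σpᵢ² = 0.2733² + 0.1056² + 0.1925² + 0.4286² = 0.074693 + 0.011151 + 0.037056 + 0.183698 = 0.306598
B = 1 / 0.306598 = 3.2616
Bₛ = (B − 1)/(n − 1) = (3.2616 − 1)/(4 − 1) = 2.2616/3 = 0.7539

0.75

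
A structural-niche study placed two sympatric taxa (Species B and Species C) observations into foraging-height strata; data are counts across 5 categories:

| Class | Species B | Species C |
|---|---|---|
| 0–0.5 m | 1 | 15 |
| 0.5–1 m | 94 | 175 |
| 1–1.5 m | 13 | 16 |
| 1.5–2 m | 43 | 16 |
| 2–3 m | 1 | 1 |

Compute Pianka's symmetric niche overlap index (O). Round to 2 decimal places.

Proportions for Species B (n=152): 1/152=0.0066, 94/152=0.6184, 13/152=0.0855, 43/152=0.2829, 1/152=0.0066
Proportions for Species C (n=223): 15/223=0.0673, 175/223=0.7848, 16/223=0.0717, 16/223=0.0717, 1/223=0.0045
Σ p₁ᵢp₂ᵢ = 0.000444 + 0.485320 + 0.006130 + 0.020284 + 0.000030 = 0.512208
Σp_1ᵢ² = 0.0066² + 0.6184² + 0.0855² + 0.2829² + 0.0066² = 0.000044 + 0.382419 + 0.007310 + 0.080032 + 0.000044 = 0.469849
Σp_2ᵢ² = 0.0673² + 0.7848² + 0.0717² + 0.0717² + 0.0045² = 0.004529 + 0.615911 + 0.005141 + 0.005141 + 0.000020 = 0.630742
O = 0.512208 / √(0.469849 × 0.630742) = 0.512208 / 0.5443836 = 0.9409

0.94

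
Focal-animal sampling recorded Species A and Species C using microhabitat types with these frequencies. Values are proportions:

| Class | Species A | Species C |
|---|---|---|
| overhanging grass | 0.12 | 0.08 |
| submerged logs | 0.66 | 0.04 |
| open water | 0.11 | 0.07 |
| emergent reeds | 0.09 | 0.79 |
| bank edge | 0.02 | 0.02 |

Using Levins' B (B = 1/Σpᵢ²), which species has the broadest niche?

Σp_Aᵢ² = 0.12² + 0.66² + 0.11² + 0.09² + 0.02² = 0.0144 + 0.4356 + 0.0121 + 0.0081 + 0.0004 = 0.4706
B_A = 1 / 0.4706 = 2.1249
Σp_Cᵢ² = 0.08² + 0.04² + 0.07² + 0.79² + 0.02² = 0.0064 + 0.0016 + 0.0049 + 0.6241 + 0.0004 = 0.6374
B_C = 1 / 0.6374 = 1.5689
Highest B → broadest niche (most generalist): Species A (B = 2.12).

Species A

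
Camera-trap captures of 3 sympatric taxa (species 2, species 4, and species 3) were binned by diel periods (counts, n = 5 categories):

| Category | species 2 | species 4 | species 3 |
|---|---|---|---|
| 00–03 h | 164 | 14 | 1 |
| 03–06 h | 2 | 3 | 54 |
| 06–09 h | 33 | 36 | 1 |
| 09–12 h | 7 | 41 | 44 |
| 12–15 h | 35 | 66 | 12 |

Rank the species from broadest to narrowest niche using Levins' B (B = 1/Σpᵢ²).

Proportions for species 2 (n=241): 164/241=0.6805, 2/241=0.0083, 33/241=0.1369, 7/241=0.0290, 35/241=0.1452
Proportions for species 4 (n=160): 14/160=0.0875, 3/160=0.0188, 36/160=0.2250, 41/160=0.2563, 66/160=0.4125
Proportions for species 3 (n=112): 1/112=0.0089, 54/112=0.4821, 1/112=0.0089, 44/112=0.3929, 12/112=0.1071
Σp_2ᵢ² = 0.6805² + 0.0083² + 0.1369² + 0.0290² + 0.1452² = 0.463080 + 0.000069 + 0.018742 + 0.000841 + 0.021083 = 0.503815
B_2 = 1 / 0.503815 = 1.9849
Σp_4ᵢ² = 0.0875² + 0.0188² + 0.2250² + 0.2563² + 0.4125² = 0.007656 + 0.000353 + 0.050625 + 0.065690 + 0.170156 = 0.294480
B_4 = 1 / 0.294480 = 3.3958
Σp_3ᵢ² = 0.0089² + 0.4821² + 0.0089² + 0.3929² + 0.1071² = 0.000079 + 0.232420 + 0.000079 + 0.154370 + 0.011470 = 0.398418
B_3 = 1 / 0.398418 = 2.5099
Ranking by B (broadest → narrowest): species 4 (3.40) > species 3 (2.51) > species 2 (1.98)

species 4 > species 3 > species 2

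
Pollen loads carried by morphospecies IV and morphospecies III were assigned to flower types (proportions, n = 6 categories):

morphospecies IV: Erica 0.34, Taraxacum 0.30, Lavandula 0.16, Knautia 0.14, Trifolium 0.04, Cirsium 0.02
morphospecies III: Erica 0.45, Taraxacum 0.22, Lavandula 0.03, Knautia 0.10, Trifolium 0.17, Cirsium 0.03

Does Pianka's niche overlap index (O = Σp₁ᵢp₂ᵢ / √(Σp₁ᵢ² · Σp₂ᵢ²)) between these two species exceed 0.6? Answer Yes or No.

Σ p₁ᵢp₂ᵢ = 0.1530 + 0.0660 + 0.0048 + 0.0140 + 0.0068 + 0.0006 = 0.2452
Σp_1ᵢ² = 0.34² + 0.30² + 0.16² + 0.14² + 0.04² + 0.02² = 0.1156 + 0.0900 + 0.0256 + 0.0196 + 0.0016 + 0.0004 = 0.2528
Σp_2ᵢ² = 0.45² + 0.22² + 0.03² + 0.10² + 0.17² + 0.03² = 0.2025 + 0.0484 + 0.0009 + 0.0100 + 0.0289 + 0.0009 = 0.2916
O = 0.2452 / √(0.2528 × 0.2916) = 0.2452 / 0.27151 = 0.9031
O = 0.9031 > 0.6 → Yes.

Yes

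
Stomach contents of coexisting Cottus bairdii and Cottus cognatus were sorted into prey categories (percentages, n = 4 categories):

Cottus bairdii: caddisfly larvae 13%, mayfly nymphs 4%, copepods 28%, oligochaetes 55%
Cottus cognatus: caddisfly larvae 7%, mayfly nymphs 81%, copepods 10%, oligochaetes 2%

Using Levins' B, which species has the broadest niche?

Cottus bairdii

Convert percentages to proportions (divide by 100).
Σp_bairᵢ² = 0.13² + 0.04² + 0.28² + 0.55² = 0.0169 + 0.0016 + 0.0784 + 0.3025 = 0.3994
B_bair = 1 / 0.3994 = 2.5038
Σp_cognᵢ² = 0.07² + 0.81² + 0.10² + 0.02² = 0.0049 + 0.6561 + 0.0100 + 0.0004 = 0.6714
B_cogn = 1 / 0.6714 = 1.4894
Highest B → broadest niche (most generalist): Cottus bairdii (B = 2.50).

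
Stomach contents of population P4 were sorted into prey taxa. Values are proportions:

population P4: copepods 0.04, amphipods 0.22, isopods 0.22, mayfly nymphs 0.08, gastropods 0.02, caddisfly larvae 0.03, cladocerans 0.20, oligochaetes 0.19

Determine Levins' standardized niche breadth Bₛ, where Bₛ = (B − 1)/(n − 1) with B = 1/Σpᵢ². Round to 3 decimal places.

Σpᵢ² = 0.04² + 0.22² + 0.22² + 0.08² + 0.02² + 0.03² + 0.20² + 0.19² = 0.0016 + 0.0484 + 0.0484 + 0.0064 + 0.0004 + 0.0009 + 0.0400 + 0.0361 = 0.1822
B = 1 / 0.1822 = 5.48847
Bₛ = (B − 1)/(n − 1) = (5.48847 − 1)/(8 − 1) = 4.48847/7 = 0.64121

0.641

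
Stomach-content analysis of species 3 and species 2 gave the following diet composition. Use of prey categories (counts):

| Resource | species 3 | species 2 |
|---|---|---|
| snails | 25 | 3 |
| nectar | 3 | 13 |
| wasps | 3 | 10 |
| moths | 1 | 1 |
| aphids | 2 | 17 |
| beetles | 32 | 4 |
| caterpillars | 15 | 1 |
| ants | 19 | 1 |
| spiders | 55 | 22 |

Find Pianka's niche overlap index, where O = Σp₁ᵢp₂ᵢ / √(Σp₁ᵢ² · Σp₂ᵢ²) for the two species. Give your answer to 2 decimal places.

0.65

Proportions for species 3 (n=155): 25/155=0.1613, 3/155=0.0194, 3/155=0.0194, 1/155=0.0065, 2/155=0.0129, 32/155=0.2065, 15/155=0.0968, 19/155=0.1226, 55/155=0.3548
Proportions for species 2 (n=72): 3/72=0.0417, 13/72=0.1806, 10/72=0.1389, 1/72=0.0139, 17/72=0.2361, 4/72=0.0556, 1/72=0.0139, 1/72=0.0139, 22/72=0.3056
Σ p₁ᵢp₂ᵢ = 0.006726 + 0.003504 + 0.002695 + 0.000090 + 0.003046 + 0.011481 + 0.001346 + 0.001704 + 0.108427 = 0.139019
Σp_1ᵢ² = 0.1613² + 0.0194² + 0.0194² + 0.0065² + 0.0129² + 0.2065² + 0.0968² + 0.1226² + 0.3548² = 0.026018 + 0.000376 + 0.000376 + 0.000042 + 0.000166 + 0.042642 + 0.009370 + 0.015031 + 0.125883 = 0.219904
Σp_2ᵢ² = 0.0417² + 0.1806² + 0.1389² + 0.0139² + 0.2361² + 0.0556² + 0.0139² + 0.0139² + 0.3056² = 0.001739 + 0.032616 + 0.019293 + 0.000193 + 0.055743 + 0.003091 + 0.000193 + 0.000193 + 0.093391 = 0.206452
O = 0.139019 / √(0.219904 × 0.206452) = 0.139019 / 0.2130719 = 0.6525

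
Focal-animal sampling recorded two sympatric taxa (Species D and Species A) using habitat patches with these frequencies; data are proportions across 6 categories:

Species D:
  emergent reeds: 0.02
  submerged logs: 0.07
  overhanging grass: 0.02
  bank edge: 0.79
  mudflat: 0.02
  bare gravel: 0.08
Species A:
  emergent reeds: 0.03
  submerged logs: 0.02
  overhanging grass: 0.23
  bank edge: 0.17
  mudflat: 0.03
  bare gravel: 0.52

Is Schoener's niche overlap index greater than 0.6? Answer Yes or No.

Σ|p₁ᵢ − p₂ᵢ| = 0.01 + 0.05 + 0.21 + 0.62 + 0.01 + 0.44 = 1.34
D = 1 − ½ × 1.34 = 1 − 0.670 = 0.3300
D = 0.3300 < 0.6 → No.

No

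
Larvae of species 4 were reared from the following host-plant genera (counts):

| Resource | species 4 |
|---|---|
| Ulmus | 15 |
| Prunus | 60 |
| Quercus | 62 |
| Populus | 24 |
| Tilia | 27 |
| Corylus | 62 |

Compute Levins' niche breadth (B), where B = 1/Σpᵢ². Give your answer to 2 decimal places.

Proportions for species 4 (n=250): 15/250=0.0600, 60/250=0.2400, 62/250=0.2480, 24/250=0.0960, 27/250=0.1080, 62/250=0.2480
Σpᵢ² = 0.0600² + 0.2400² + 0.2480² + 0.0960² + 0.1080² + 0.2480² = 0.003600 + 0.057600 + 0.061504 + 0.009216 + 0.011664 + 0.061504 = 0.205088
B = 1 / 0.205088 = 4.8760

4.88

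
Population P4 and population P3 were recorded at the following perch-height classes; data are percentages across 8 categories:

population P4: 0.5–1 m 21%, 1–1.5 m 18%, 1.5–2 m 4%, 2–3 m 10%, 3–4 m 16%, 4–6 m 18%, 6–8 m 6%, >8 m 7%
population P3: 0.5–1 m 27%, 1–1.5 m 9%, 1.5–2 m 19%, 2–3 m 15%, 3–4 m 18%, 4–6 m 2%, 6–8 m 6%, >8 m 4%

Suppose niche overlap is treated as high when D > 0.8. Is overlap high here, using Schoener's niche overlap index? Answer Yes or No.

Convert percentages to proportions (divide by 100).
Σ|p₁ᵢ − p₂ᵢ| = 0.06 + 0.09 + 0.15 + 0.05 + 0.02 + 0.16 + 0.00 + 0.03 = 0.56
D = 1 − ½ × 0.56 = 1 − 0.280 = 0.7200
D = 0.7200 < 0.8 → No.

No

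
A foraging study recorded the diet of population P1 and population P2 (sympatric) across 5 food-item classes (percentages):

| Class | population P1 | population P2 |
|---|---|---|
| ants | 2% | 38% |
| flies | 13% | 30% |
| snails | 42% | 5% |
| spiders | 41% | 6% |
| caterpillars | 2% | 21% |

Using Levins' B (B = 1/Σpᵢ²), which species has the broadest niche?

population P2

Convert percentages to proportions (divide by 100).
Σp_P1ᵢ² = 0.02² + 0.13² + 0.42² + 0.41² + 0.02² = 0.0004 + 0.0169 + 0.1764 + 0.1681 + 0.0004 = 0.3622
B_P1 = 1 / 0.3622 = 2.7609
Σp_P2ᵢ² = 0.38² + 0.30² + 0.05² + 0.06² + 0.21² = 0.1444 + 0.0900 + 0.0025 + 0.0036 + 0.0441 = 0.2846
B_P2 = 1 / 0.2846 = 3.5137
Highest B → broadest niche (most generalist): population P2 (B = 3.51).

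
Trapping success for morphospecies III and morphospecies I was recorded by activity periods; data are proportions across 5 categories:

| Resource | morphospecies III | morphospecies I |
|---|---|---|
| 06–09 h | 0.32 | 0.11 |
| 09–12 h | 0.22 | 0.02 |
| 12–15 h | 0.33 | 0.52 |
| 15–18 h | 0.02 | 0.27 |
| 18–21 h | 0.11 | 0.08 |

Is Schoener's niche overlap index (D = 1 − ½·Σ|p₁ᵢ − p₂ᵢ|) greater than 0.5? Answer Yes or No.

Yes

Σ|p₁ᵢ − p₂ᵢ| = 0.21 + 0.20 + 0.19 + 0.25 + 0.03 = 0.88
D = 1 − ½ × 0.88 = 1 − 0.440 = 0.5600
D = 0.5600 > 0.5 → Yes.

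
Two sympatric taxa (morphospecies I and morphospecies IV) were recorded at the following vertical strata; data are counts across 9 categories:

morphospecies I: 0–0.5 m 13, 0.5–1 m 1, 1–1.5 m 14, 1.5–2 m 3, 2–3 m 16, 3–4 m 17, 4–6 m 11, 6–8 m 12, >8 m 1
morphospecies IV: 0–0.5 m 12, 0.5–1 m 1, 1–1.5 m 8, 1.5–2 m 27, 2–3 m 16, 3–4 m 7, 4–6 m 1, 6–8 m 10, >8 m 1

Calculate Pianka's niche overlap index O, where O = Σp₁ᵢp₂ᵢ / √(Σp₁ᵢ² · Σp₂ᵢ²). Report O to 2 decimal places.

0.68

Proportions for morphospecies I (n=88): 13/88=0.1477, 1/88=0.0114, 14/88=0.1591, 3/88=0.0341, 16/88=0.1818, 17/88=0.1932, 11/88=0.1250, 12/88=0.1364, 1/88=0.0114
Proportions for morphospecies IV (n=83): 12/83=0.1446, 1/83=0.0120, 8/83=0.0964, 27/83=0.3253, 16/83=0.1928, 7/83=0.0843, 1/83=0.0120, 10/83=0.1205, 1/83=0.0120
Σ p₁ᵢp₂ᵢ = 0.021357 + 0.000137 + 0.015337 + 0.011093 + 0.035051 + 0.016287 + 0.001500 + 0.016436 + 0.000137 = 0.117335
Σp_1ᵢ² = 0.1477² + 0.0114² + 0.1591² + 0.0341² + 0.1818² + 0.1932² + 0.1250² + 0.1364² + 0.0114² = 0.021815 + 0.000130 + 0.025313 + 0.001163 + 0.033051 + 0.037326 + 0.015625 + 0.018605 + 0.000130 = 0.153158
Σp_2ᵢ² = 0.1446² + 0.0120² + 0.0964² + 0.3253² + 0.1928² + 0.0843² + 0.0120² + 0.1205² + 0.0120² = 0.020909 + 0.000144 + 0.009293 + 0.105820 + 0.037172 + 0.007106 + 0.000144 + 0.014520 + 0.000144 = 0.195252
O = 0.117335 / √(0.153158 × 0.195252) = 0.117335 / 0.1729289 = 0.6785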